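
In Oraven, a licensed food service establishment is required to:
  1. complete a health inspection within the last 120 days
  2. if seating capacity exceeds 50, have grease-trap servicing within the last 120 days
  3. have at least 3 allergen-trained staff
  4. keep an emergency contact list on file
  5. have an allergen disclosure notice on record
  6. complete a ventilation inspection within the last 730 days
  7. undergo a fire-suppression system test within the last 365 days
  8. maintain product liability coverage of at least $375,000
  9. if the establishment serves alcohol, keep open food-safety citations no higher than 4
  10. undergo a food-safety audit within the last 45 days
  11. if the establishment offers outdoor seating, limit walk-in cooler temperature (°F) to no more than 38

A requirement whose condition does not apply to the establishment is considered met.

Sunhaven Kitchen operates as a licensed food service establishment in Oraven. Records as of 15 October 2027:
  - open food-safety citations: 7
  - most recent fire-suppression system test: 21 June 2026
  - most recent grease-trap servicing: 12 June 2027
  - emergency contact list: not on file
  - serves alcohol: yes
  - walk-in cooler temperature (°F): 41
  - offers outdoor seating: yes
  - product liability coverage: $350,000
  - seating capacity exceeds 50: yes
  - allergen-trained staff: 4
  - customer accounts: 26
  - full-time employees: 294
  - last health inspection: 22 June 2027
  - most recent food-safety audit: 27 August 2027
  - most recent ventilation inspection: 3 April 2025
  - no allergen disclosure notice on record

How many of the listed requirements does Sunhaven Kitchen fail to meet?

1. health inspection 115 days ago vs limit 120 → met
2. condition 'seating capacity exceeds 50' holds; grease-trap servicing 125 days ago vs limit 120 → not met
3. allergen-trained staff 4 ≥ 3 → met
4. emergency contact list absent → not met
5. allergen disclosure notice absent → not met
6. ventilation inspection 925 days ago vs limit 730 → not met
7. fire-suppression system test 481 days ago vs limit 365 → not met
8. product liability coverage $350,000 < $375,000 → not met
9. condition 'serves alcohol' holds; open food-safety citations 7 > 4 → not met
10. food-safety audit 49 days ago vs limit 45 → not met
11. condition 'offers outdoor seating' holds; walk-in cooler temperature (°F) 41 > 38 → not met
Not met: 9 of 11

9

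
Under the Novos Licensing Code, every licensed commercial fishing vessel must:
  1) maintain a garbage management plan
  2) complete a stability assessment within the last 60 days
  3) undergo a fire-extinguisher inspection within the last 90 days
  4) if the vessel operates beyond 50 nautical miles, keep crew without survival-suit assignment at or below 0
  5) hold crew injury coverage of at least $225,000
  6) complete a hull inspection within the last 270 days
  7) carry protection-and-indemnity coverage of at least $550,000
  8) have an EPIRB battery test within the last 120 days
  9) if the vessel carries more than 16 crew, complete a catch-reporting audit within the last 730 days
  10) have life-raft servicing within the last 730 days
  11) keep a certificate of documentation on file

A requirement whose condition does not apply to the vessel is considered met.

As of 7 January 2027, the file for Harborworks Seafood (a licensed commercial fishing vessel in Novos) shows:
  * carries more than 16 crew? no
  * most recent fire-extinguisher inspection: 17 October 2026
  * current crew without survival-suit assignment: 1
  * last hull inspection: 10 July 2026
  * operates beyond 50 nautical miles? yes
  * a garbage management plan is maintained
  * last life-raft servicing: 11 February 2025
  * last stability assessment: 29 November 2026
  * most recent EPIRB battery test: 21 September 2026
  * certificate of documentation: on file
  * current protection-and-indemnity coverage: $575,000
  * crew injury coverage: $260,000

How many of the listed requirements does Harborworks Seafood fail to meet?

1

1. garbage management plan present → met
2. stability assessment 39 days ago vs limit 60 → met
3. fire-extinguisher inspection 82 days ago vs limit 90 → met
4. condition 'operates beyond 50 nautical miles' holds; crew without survival-suit assignment 1 > 0 → not met
5. crew injury coverage $260,000 ≥ $225,000 → met
6. hull inspection 181 days ago vs limit 270 → met
7. protection-and-indemnity coverage $575,000 ≥ $550,000 → met
8. EPIRB battery test 108 days ago vs limit 120 → met
9. condition 'carries more than 16 crew' does not hold → requirement n/a → met
10. life-raft servicing 695 days ago vs limit 730 → met
11. certificate of documentation present → met
Not met: 1 of 11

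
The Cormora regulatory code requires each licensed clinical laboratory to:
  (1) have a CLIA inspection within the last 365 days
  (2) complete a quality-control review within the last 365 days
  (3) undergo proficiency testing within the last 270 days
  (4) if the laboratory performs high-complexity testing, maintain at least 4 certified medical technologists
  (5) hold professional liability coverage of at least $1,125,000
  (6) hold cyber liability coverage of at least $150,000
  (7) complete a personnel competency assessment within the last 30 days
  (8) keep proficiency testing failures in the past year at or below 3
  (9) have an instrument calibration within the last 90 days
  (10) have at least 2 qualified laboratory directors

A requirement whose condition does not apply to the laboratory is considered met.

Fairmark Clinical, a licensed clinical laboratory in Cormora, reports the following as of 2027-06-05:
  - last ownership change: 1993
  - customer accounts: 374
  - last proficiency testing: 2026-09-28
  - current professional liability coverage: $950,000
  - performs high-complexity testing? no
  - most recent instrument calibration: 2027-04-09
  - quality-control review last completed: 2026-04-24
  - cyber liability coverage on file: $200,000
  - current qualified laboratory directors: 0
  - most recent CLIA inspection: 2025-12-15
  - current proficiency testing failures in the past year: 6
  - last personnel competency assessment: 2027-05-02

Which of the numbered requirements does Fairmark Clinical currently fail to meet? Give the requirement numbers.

1. CLIA inspection 537 days ago vs limit 365 → not met
2. quality-control review 407 days ago vs limit 365 → not met
3. proficiency testing 250 days ago vs limit 270 → met
4. condition 'performs high-complexity testing' does not hold → requirement n/a → met
5. professional liability coverage $950,000 < $1,125,000 → not met
6. cyber liability coverage $200,000 ≥ $150,000 → met
7. personnel competency assessment 34 days ago vs limit 30 → not met
8. proficiency testing failures in the past year 6 > 3 → not met
9. instrument calibration 57 days ago vs limit 90 → met
10. qualified laboratory directors 0 < 2 → not met
Not met: 1, 2, 5, 7, 8, 10

1, 2, 5, 7, 8, 10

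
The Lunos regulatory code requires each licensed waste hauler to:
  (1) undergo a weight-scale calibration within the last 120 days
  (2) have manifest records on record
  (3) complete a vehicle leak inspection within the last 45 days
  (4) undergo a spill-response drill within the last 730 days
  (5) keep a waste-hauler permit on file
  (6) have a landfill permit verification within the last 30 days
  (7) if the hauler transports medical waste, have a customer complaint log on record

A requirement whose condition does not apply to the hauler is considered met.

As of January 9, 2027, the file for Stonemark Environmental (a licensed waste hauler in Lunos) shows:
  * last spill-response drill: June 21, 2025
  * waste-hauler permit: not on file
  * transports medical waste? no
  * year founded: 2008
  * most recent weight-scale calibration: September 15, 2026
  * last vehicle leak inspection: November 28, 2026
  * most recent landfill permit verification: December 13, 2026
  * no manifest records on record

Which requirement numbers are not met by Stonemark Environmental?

2, 5

1. weight-scale calibration 116 days ago vs limit 120 → met
2. manifest records absent → not met
3. vehicle leak inspection 42 days ago vs limit 45 → met
4. spill-response drill 567 days ago vs limit 730 → met
5. waste-hauler permit absent → not met
6. landfill permit verification 27 days ago vs limit 30 → met
7. condition 'transports medical waste' does not hold → requirement n/a → met
Not met: 2, 5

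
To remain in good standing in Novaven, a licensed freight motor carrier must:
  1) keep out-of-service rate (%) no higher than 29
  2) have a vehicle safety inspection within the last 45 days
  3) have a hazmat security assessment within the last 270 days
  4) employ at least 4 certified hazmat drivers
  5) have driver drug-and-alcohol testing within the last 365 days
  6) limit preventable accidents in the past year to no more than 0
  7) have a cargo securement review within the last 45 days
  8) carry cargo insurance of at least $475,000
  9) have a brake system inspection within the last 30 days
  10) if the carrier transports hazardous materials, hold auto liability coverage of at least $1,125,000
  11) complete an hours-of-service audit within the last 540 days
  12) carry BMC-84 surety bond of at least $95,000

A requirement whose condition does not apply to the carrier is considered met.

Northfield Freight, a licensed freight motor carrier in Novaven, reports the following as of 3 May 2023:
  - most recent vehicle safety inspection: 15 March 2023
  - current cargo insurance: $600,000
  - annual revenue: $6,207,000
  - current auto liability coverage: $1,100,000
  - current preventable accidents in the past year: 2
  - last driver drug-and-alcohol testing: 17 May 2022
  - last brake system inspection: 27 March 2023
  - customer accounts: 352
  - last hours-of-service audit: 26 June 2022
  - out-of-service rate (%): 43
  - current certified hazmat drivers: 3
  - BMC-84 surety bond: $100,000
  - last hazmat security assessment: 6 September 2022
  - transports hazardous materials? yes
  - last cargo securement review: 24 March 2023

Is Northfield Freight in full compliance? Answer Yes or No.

1. out-of-service rate (%) 43 > 29 → not met
2. vehicle safety inspection 49 days ago vs limit 45 → not met
3. hazmat security assessment 239 days ago vs limit 270 → met
4. certified hazmat drivers 3 < 4 → not met
5. driver drug-and-alcohol testing 351 days ago vs limit 365 → met
6. preventable accidents in the past year 2 > 0 → not met
7. cargo securement review 40 days ago vs limit 45 → met
8. cargo insurance $600,000 ≥ $475,000 → met
9. brake system inspection 37 days ago vs limit 30 → not met
10. condition 'transports hazardous materials' holds; auto liability coverage $1,100,000 < $1,125,000 → not met
11. hours-of-service audit 311 days ago vs limit 540 → met
12. BMC-84 surety bond $100,000 ≥ $95,000 → met
Not met: 1, 2, 4, 6, 9, 10

No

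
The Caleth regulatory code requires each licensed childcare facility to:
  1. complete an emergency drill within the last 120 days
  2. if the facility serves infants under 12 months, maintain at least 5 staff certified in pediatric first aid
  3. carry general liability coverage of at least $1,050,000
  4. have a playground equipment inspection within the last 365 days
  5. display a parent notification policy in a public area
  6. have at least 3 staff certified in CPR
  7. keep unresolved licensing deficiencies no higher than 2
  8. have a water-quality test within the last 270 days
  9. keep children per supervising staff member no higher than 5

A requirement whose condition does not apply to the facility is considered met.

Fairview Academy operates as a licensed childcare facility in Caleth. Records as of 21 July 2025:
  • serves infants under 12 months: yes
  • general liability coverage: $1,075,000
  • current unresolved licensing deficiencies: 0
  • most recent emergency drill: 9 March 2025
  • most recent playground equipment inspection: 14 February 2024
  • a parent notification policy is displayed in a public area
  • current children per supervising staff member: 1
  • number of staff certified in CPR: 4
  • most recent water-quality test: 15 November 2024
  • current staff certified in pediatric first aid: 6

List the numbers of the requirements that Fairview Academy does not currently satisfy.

1, 4

1. emergency drill 134 days ago vs limit 120 → not met
2. condition 'serves infants under 12 months' holds; staff certified in pediatric first aid 6 ≥ 5 → met
3. general liability coverage $1,075,000 ≥ $1,050,000 → met
4. playground equipment inspection 523 days ago vs limit 365 → not met
5. parent notification policy present → met
6. staff certified in CPR 4 ≥ 3 → met
7. unresolved licensing deficiencies 0 ≤ 2 → met
8. water-quality test 248 days ago vs limit 270 → met
9. children per supervising staff member 1 ≤ 5 → met
Not met: 1, 4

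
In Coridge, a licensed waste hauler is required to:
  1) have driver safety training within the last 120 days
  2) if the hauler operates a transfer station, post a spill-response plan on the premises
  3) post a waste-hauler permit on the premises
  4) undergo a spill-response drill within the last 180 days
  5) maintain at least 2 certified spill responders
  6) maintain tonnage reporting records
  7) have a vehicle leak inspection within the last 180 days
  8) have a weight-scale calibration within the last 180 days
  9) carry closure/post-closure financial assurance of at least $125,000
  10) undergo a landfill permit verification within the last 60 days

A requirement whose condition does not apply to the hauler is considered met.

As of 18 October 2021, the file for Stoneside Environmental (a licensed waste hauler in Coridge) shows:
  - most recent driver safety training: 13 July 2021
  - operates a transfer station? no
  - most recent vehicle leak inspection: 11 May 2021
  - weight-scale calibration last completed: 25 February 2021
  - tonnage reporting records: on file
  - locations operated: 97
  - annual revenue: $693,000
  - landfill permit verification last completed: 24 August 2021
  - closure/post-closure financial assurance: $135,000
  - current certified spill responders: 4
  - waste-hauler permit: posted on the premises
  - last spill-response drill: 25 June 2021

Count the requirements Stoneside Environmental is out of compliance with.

1

1. driver safety training 97 days ago vs limit 120 → met
2. condition 'operates a transfer station' does not hold → requirement n/a → met
3. waste-hauler permit present → met
4. spill-response drill 115 days ago vs limit 180 → met
5. certified spill responders 4 ≥ 2 → met
6. tonnage reporting records present → met
7. vehicle leak inspection 160 days ago vs limit 180 → met
8. weight-scale calibration 235 days ago vs limit 180 → not met
9. closure/post-closure financial assurance $135,000 ≥ $125,000 → met
10. landfill permit verification 55 days ago vs limit 60 → met
Not met: 1 of 10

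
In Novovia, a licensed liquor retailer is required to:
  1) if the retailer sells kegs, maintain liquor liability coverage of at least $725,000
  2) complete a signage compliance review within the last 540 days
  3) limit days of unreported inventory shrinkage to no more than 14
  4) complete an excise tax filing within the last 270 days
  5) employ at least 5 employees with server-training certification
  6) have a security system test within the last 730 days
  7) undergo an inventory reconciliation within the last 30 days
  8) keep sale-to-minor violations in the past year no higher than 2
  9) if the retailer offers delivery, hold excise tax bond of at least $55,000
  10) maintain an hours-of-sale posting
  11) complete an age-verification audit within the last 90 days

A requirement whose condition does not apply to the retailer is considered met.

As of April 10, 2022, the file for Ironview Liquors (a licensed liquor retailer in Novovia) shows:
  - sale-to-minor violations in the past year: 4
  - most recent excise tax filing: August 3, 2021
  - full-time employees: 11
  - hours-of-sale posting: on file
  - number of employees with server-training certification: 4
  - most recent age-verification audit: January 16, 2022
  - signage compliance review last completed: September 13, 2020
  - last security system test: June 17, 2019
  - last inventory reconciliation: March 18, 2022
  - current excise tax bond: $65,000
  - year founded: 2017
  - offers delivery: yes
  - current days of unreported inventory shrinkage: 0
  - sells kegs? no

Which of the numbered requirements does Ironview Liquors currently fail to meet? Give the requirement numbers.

2, 5, 6, 8

1. condition 'sells kegs' does not hold → requirement n/a → met
2. signage compliance review 574 days ago vs limit 540 → not met
3. days of unreported inventory shrinkage 0 ≤ 14 → met
4. excise tax filing 250 days ago vs limit 270 → met
5. employees with server-training certification 4 < 5 → not met
6. security system test 1028 days ago vs limit 730 → not met
7. inventory reconciliation 23 days ago vs limit 30 → met
8. sale-to-minor violations in the past year 4 > 2 → not met
9. condition 'offers delivery' holds; excise tax bond $65,000 ≥ $55,000 → met
10. hours-of-sale posting present → met
11. age-verification audit 84 days ago vs limit 90 → met
Not met: 2, 5, 6, 8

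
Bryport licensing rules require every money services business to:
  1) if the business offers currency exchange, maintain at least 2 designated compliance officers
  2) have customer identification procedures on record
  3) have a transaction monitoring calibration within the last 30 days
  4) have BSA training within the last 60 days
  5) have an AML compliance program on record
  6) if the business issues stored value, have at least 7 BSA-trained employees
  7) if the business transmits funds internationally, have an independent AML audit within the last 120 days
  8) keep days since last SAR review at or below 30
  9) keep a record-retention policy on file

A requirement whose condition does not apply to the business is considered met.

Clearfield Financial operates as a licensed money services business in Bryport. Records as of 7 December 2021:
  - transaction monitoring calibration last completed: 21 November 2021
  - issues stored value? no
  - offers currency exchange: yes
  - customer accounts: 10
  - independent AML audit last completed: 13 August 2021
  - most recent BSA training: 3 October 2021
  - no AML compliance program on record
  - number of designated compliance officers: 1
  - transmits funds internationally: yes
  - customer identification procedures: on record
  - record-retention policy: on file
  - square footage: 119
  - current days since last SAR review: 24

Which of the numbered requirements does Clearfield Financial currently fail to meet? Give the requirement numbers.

1, 4, 5

1. condition 'offers currency exchange' holds; designated compliance officers 1 < 2 → not met
2. customer identification procedures present → met
3. transaction monitoring calibration 16 days ago vs limit 30 → met
4. BSA training 65 days ago vs limit 60 → not met
5. AML compliance program absent → not met
6. condition 'issues stored value' does not hold → requirement n/a → met
7. condition 'transmits funds internationally' holds; independent AML audit 116 days ago vs limit 120 → met
8. days since last SAR review 24 ≤ 30 → met
9. record-retention policy present → met
Not met: 1, 4, 5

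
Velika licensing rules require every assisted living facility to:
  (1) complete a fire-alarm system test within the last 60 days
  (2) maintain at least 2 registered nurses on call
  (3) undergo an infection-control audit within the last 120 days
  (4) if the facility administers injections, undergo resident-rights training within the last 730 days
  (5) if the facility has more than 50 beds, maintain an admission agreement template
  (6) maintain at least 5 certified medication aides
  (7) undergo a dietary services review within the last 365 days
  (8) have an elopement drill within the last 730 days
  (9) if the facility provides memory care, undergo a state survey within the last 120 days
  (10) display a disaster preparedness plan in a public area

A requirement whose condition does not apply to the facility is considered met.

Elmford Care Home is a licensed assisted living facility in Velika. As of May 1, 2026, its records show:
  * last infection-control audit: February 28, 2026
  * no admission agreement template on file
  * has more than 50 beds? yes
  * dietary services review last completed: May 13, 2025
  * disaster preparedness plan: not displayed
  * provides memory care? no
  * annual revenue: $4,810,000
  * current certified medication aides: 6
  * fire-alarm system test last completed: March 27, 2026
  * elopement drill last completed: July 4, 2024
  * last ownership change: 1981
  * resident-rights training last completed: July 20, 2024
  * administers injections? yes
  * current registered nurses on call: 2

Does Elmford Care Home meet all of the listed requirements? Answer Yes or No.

No

1. fire-alarm system test 35 days ago vs limit 60 → met
2. registered nurses on call 2 ≥ 2 → met
3. infection-control audit 62 days ago vs limit 120 → met
4. condition 'administers injections' holds; resident-rights training 650 days ago vs limit 730 → met
5. condition 'has more than 50 beds' holds; admission agreement template absent → not met
6. certified medication aides 6 ≥ 5 → met
7. dietary services review 353 days ago vs limit 365 → met
8. elopement drill 666 days ago vs limit 730 → met
9. condition 'provides memory care' does not hold → requirement n/a → met
10. disaster preparedness plan absent → not met
Not met: 5, 10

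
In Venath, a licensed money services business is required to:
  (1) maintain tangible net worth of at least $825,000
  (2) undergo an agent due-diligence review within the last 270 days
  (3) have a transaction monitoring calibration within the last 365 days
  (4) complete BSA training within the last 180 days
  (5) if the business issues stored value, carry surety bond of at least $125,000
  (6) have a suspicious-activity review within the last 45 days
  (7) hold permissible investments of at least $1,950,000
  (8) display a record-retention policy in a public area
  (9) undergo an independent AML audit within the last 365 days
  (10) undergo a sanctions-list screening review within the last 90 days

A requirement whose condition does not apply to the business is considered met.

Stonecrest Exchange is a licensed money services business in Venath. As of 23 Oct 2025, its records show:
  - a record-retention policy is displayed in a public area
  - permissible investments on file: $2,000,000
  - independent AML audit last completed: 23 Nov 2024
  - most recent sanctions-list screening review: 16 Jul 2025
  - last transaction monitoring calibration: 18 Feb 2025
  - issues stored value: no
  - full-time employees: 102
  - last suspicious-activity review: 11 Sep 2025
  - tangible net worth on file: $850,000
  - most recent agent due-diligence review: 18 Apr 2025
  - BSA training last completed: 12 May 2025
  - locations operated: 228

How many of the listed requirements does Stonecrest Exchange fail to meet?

1. tangible net worth $850,000 ≥ $825,000 → met
2. agent due-diligence review 188 days ago vs limit 270 → met
3. transaction monitoring calibration 247 days ago vs limit 365 → met
4. BSA training 164 days ago vs limit 180 → met
5. condition 'issues stored value' does not hold → requirement n/a → met
6. suspicious-activity review 42 days ago vs limit 45 → met
7. permissible investments $2,000,000 ≥ $1,950,000 → met
8. record-retention policy present → met
9. independent AML audit 334 days ago vs limit 365 → met
10. sanctions-list screening review 99 days ago vs limit 90 → not met
Not met: 1 of 10

1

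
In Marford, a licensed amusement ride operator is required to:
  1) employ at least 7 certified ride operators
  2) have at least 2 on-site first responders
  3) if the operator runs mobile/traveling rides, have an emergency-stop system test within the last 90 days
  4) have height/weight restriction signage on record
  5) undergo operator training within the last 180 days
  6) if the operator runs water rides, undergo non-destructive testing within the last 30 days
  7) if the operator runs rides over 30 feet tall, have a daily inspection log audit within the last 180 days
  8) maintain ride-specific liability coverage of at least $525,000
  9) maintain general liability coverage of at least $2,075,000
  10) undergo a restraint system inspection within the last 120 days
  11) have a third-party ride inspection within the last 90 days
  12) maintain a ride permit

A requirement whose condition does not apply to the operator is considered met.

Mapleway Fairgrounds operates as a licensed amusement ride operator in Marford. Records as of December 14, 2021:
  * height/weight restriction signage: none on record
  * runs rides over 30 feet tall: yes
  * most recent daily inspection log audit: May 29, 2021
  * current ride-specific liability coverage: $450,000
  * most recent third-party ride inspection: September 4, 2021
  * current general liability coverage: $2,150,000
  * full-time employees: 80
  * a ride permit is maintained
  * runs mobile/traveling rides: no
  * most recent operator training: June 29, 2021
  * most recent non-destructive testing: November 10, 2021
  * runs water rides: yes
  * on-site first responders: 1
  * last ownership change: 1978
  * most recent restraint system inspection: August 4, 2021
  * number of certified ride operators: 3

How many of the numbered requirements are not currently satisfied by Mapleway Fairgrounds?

1. certified ride operators 3 < 7 → not met
2. on-site first responders 1 < 2 → not met
3. condition 'runs mobile/traveling rides' does not hold → requirement n/a → met
4. height/weight restriction signage absent → not met
5. operator training 168 days ago vs limit 180 → met
6. condition 'runs water rides' holds; non-destructive testing 34 days ago vs limit 30 → not met
7. condition 'runs rides over 30 feet tall' holds; daily inspection log audit 199 days ago vs limit 180 → not met
8. ride-specific liability coverage $450,000 < $525,000 → not met
9. general liability coverage $2,150,000 ≥ $2,075,000 → met
10. restraint system inspection 132 days ago vs limit 120 → not met
11. third-party ride inspection 101 days ago vs limit 90 → not met
12. ride permit present → met
Not met: 8 of 12

8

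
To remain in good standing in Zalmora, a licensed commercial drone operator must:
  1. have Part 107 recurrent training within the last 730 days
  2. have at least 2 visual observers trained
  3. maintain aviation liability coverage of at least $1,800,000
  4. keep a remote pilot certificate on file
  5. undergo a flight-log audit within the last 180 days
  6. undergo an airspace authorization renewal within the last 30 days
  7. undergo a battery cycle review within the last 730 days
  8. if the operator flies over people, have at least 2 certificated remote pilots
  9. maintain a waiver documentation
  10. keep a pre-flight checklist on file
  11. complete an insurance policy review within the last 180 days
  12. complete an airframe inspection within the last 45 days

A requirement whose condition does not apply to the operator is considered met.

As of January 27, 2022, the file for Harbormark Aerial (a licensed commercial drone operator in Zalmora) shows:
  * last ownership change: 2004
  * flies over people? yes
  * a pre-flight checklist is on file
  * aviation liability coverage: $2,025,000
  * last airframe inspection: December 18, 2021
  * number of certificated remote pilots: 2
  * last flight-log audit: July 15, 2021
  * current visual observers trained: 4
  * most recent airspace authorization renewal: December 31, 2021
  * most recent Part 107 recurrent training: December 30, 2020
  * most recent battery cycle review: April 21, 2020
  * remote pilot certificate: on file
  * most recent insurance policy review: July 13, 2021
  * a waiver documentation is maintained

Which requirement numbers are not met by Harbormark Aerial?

1. Part 107 recurrent training 393 days ago vs limit 730 → met
2. visual observers trained 4 ≥ 2 → met
3. aviation liability coverage $2,025,000 ≥ $1,800,000 → met
4. remote pilot certificate present → met
5. flight-log audit 196 days ago vs limit 180 → not met
6. airspace authorization renewal 27 days ago vs limit 30 → met
7. battery cycle review 646 days ago vs limit 730 → met
8. condition 'flies over people' holds; certificated remote pilots 2 ≥ 2 → met
9. waiver documentation present → met
10. pre-flight checklist present → met
11. insurance policy review 198 days ago vs limit 180 → not met
12. airframe inspection 40 days ago vs limit 45 → met
Not met: 5, 11

5, 11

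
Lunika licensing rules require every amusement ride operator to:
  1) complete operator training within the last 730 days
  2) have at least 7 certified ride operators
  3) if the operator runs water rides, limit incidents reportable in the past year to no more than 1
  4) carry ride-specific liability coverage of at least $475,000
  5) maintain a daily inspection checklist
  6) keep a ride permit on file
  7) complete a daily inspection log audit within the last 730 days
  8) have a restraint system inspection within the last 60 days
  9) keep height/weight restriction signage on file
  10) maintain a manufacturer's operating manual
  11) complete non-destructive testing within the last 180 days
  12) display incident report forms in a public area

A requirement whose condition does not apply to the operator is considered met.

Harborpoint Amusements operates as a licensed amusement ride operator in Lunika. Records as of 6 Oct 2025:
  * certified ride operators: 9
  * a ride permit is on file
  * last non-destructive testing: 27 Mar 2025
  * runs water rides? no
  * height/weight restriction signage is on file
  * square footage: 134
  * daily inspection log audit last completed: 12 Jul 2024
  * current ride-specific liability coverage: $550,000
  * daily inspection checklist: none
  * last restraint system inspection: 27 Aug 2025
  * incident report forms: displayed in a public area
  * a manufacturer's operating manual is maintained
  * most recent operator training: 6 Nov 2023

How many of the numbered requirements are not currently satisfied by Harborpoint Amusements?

1. operator training 700 days ago vs limit 730 → met
2. certified ride operators 9 ≥ 7 → met
3. condition 'runs water rides' does not hold → requirement n/a → met
4. ride-specific liability coverage $550,000 ≥ $475,000 → met
5. daily inspection checklist absent → not met
6. ride permit present → met
7. daily inspection log audit 451 days ago vs limit 730 → met
8. restraint system inspection 40 days ago vs limit 60 → met
9. height/weight restriction signage present → met
10. manufacturer's operating manual present → met
11. non-destructive testing 193 days ago vs limit 180 → not met
12. incident report forms present → met
Not met: 2 of 12

2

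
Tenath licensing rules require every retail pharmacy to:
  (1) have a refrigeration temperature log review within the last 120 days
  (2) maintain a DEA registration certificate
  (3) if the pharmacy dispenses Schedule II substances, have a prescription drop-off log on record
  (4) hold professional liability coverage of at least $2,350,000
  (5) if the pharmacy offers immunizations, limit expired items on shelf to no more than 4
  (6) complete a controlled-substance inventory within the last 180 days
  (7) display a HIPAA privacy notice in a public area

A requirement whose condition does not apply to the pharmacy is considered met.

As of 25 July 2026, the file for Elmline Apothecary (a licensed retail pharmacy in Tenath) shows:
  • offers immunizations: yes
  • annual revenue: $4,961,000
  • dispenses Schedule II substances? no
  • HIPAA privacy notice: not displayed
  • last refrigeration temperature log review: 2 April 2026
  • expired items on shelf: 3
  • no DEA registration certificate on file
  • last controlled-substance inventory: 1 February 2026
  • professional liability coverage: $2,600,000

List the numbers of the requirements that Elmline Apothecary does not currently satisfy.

1. refrigeration temperature log review 114 days ago vs limit 120 → met
2. DEA registration certificate absent → not met
3. condition 'dispenses Schedule II substances' does not hold → requirement n/a → met
4. professional liability coverage $2,600,000 ≥ $2,350,000 → met
5. condition 'offers immunizations' holds; expired items on shelf 3 ≤ 4 → met
6. controlled-substance inventory 174 days ago vs limit 180 → met
7. HIPAA privacy notice absent → not met
Not met: 2, 7

2, 7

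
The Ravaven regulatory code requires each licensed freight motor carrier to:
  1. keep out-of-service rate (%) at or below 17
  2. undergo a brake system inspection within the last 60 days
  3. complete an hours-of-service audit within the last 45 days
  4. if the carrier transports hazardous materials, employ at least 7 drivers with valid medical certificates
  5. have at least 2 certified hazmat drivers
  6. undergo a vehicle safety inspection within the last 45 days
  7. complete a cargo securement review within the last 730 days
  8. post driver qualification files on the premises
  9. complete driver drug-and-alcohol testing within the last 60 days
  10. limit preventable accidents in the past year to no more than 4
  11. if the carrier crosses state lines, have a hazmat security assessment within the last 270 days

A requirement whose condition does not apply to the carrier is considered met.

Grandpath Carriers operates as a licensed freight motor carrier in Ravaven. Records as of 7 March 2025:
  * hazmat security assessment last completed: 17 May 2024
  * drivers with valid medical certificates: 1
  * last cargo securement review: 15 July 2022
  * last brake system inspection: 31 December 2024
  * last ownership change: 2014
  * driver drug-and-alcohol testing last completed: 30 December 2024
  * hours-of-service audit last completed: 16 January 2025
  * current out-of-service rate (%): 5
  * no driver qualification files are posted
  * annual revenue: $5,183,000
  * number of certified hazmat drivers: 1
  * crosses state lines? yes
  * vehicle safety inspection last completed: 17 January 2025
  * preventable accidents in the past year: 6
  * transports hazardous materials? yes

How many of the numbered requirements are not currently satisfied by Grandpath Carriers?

10

1. out-of-service rate (%) 5 ≤ 17 → met
2. brake system inspection 66 days ago vs limit 60 → not met
3. hours-of-service audit 50 days ago vs limit 45 → not met
4. condition 'transports hazardous materials' holds; drivers with valid medical certificates 1 < 7 → not met
5. certified hazmat drivers 1 < 2 → not met
6. vehicle safety inspection 49 days ago vs limit 45 → not met
7. cargo securement review 966 days ago vs limit 730 → not met
8. driver qualification files absent → not met
9. driver drug-and-alcohol testing 67 days ago vs limit 60 → not met
10. preventable accidents in the past year 6 > 4 → not met
11. condition 'crosses state lines' holds; hazmat security assessment 294 days ago vs limit 270 → not met
Not met: 10 of 11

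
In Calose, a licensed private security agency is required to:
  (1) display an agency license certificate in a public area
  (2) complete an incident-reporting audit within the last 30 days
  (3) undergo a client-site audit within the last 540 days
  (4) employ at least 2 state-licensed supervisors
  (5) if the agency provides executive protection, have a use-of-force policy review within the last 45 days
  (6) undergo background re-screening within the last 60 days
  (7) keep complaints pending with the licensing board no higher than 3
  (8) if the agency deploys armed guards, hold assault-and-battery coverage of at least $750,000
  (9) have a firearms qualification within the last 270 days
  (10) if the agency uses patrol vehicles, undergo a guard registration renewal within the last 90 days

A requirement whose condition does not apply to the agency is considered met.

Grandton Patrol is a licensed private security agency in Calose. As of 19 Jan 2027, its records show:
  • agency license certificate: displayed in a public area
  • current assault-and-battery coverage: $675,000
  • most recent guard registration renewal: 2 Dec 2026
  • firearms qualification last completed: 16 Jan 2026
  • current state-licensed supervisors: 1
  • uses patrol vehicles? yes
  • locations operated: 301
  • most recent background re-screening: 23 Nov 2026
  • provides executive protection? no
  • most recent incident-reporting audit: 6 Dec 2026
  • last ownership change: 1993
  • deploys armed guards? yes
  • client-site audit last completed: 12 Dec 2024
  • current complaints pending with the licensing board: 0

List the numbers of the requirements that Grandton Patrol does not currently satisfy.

1. agency license certificate present → met
2. incident-reporting audit 44 days ago vs limit 30 → not met
3. client-site audit 768 days ago vs limit 540 → not met
4. state-licensed supervisors 1 < 2 → not met
5. condition 'provides executive protection' does not hold → requirement n/a → met
6. background re-screening 57 days ago vs limit 60 → met
7. complaints pending with the licensing board 0 ≤ 3 → met
8. condition 'deploys armed guards' holds; assault-and-battery coverage $675,000 < $750,000 → not met
9. firearms qualification 368 days ago vs limit 270 → not met
10. condition 'uses patrol vehicles' holds; guard registration renewal 48 days ago vs limit 90 → met
Not met: 2, 3, 4, 8, 9

2, 3, 4, 8, 9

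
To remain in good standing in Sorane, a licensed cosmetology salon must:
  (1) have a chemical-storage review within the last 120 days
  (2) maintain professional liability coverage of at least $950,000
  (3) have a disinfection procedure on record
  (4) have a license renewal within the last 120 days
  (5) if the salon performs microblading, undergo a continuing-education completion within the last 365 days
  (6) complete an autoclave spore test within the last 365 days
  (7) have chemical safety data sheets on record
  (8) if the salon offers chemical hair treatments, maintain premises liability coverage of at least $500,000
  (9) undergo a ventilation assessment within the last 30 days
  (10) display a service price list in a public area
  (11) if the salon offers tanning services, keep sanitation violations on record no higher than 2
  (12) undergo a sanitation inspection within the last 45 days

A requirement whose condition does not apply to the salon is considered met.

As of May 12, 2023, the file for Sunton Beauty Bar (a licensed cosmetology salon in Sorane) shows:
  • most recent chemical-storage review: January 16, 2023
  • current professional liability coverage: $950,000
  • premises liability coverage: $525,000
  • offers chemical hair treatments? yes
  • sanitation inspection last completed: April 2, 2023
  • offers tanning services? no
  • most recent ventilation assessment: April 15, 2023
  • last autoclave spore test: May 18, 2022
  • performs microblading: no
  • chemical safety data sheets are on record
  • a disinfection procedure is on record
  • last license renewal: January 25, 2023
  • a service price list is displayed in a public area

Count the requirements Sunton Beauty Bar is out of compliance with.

0

1. chemical-storage review 116 days ago vs limit 120 → met
2. professional liability coverage $950,000 ≥ $950,000 → met
3. disinfection procedure present → met
4. license renewal 107 days ago vs limit 120 → met
5. condition 'performs microblading' does not hold → requirement n/a → met
6. autoclave spore test 359 days ago vs limit 365 → met
7. chemical safety data sheets present → met
8. condition 'offers chemical hair treatments' holds; premises liability coverage $525,000 ≥ $500,000 → met
9. ventilation assessment 27 days ago vs limit 30 → met
10. service price list present → met
11. condition 'offers tanning services' does not hold → requirement n/a → met
12. sanitation inspection 40 days ago vs limit 45 → met
Not met: 0 of 12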